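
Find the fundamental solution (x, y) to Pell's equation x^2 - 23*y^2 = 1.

First expand sqrt(23) as a continued fraction. With x_i = (sqrt(23) + m_i)/d_i and (m_0, d_0) = (0, 1): a_0 = floor(sqrt(23)) = 4, since 4^2 = 16 <= 23 < 25 = 5^2.
Iterate m_{i+1} = d_i*a_i - m_i, d_{i+1} = (23 - m_{i+1}^2)/d_i, a_{i+1} = floor((a_0 + m_{i+1})/d_{i+1}):
  m_1 = 1*4 - 0 = 4, d_1 = (23 - 4^2)/1 = 7/1 = 7, a_1 = floor((4 + 4)/7) = 1.
  m_2 = 7*1 - 4 = 3, d_2 = (23 - 3^2)/7 = 14/7 = 2, a_2 = floor((4 + 3)/2) = 3.
  m_3 = 2*3 - 3 = 3, d_3 = (23 - 3^2)/2 = 14/2 = 7, a_3 = floor((4 + 3)/7) = 1.
  m_4 = 7*1 - 3 = 4, d_4 = (23 - 4^2)/7 = 7/7 = 1, a_4 = floor((4 + 4)/1) = 8.
  m_5 = 1*8 - 4 = 4, d_5 = (23 - 4^2)/1 = 7/1 = 7: (m_5, d_5) = (m_1, d_1) = (4, 7), so from here the quotients repeat a_1, ..., a_4; the period length is 4.
So sqrt(23) = [4; (1, 3, 1, 8)] with period length k = 4.
k is even, so the fundamental solution of x^2 - 23y^2 = 1 is (p_{k-1}, q_{k-1}) = (p_3, q_3); compute convergents through index 3.
Convergents (p_i = a_i*p_{i-1} + p_{i-2}, q_i = a_i*q_{i-1} + q_{i-2} with p_{-2}=0, p_{-1}=1, q_{-2}=1, q_{-1}=0):
  i=0: a_0=4, p_0 = 4*1 + 0 = 4, q_0 = 4*0 + 1 = 1.
  i=1: a_1=1, p_1 = 1*4 + 1 = 5, q_1 = 1*1 + 0 = 1.
  i=2: a_2=3, p_2 = 3*5 + 4 = 19, q_2 = 3*1 + 1 = 4.
  i=3: a_3=1, p_3 = 1*19 + 5 = 24, q_3 = 1*4 + 1 = 5.
Check: 24^2 - 23*5^2 = 576 - 575 = 1, so (x, y) = (24, 5) solves the equation, and by the theorem it is the least positive solution.

(x, y) = (24, 5)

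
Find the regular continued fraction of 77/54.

Run the Euclidean algorithm on 77 and 54; the successive quotients are the partial quotients a_0, a_1, ... (each step inverts the fractional part left over by the previous one):
  77 = 1*54 + 23, so a_0 = 1.
  54 = 2*23 + 8, so a_1 = 2.
  23 = 2*8 + 7, so a_2 = 2.
  8 = 1*7 + 1, so a_3 = 1.
  7 = 7*1 + 0, so a_4 = 7.
The remainder reaches 0 after 5 divisions, so the expansion has 5 partial quotients, read off in order.

[1; 2, 2, 1, 7]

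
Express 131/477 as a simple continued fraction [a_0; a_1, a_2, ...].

Run the Euclidean algorithm on 131 and 477; the successive quotients are the partial quotients a_0, a_1, ... (each step inverts the fractional part left over by the previous one):
  131 = 0*477 + 131, so a_0 = 0.
  477 = 3*131 + 84, so a_1 = 3.
  131 = 1*84 + 47, so a_2 = 1.
  84 = 1*47 + 37, so a_3 = 1.
  47 = 1*37 + 10, so a_4 = 1.
  37 = 3*10 + 7, so a_5 = 3.
  10 = 1*7 + 3, so a_6 = 1.
  7 = 2*3 + 1, so a_7 = 2.
  3 = 3*1 + 0, so a_8 = 3.
The remainder reaches 0 after 9 divisions, so the expansion has 9 partial quotients, read off in order.

[0; 3, 1, 1, 1, 3, 1, 2, 3]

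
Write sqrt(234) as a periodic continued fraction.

Write x_i = (sqrt(234) + m_i)/d_i with (m_0, d_0) = (0, 1). a_0 = floor(sqrt(234)) = 15, since 15^2 = 225 <= 234 < 256 = 16^2.
Iterate m_{i+1} = d_i*a_i - m_i, d_{i+1} = (234 - m_{i+1}^2)/d_i, a_{i+1} = floor((a_0 + m_{i+1})/d_{i+1}):
  m_1 = 1*15 - 0 = 15, d_1 = (234 - 15^2)/1 = 9/1 = 9, a_1 = floor((15 + 15)/9) = 3.
  m_2 = 9*3 - 15 = 12, d_2 = (234 - 12^2)/9 = 90/9 = 10, a_2 = floor((15 + 12)/10) = 2.
  m_3 = 10*2 - 12 = 8, d_3 = (234 - 8^2)/10 = 170/10 = 17, a_3 = floor((15 + 8)/17) = 1.
  m_4 = 17*1 - 8 = 9, d_4 = (234 - 9^2)/17 = 153/17 = 9, a_4 = floor((15 + 9)/9) = 2.
  m_5 = 9*2 - 9 = 9, d_5 = (234 - 9^2)/9 = 153/9 = 17, a_5 = floor((15 + 9)/17) = 1.
  m_6 = 17*1 - 9 = 8, d_6 = (234 - 8^2)/17 = 170/17 = 10, a_6 = floor((15 + 8)/10) = 2.
  m_7 = 10*2 - 8 = 12, d_7 = (234 - 12^2)/10 = 90/10 = 9, a_7 = floor((15 + 12)/9) = 3.
  m_8 = 9*3 - 12 = 15, d_8 = (234 - 15^2)/9 = 9/9 = 1, a_8 = floor((15 + 15)/1) = 30.
  m_9 = 1*30 - 15 = 15, d_9 = (234 - 15^2)/1 = 9/1 = 9: (m_9, d_9) = (m_1, d_1) = (15, 9), so from here the quotients repeat a_1, ..., a_8; the period length is 8.
Hence the expansion of sqrt(234) is a_0 = 15 followed by the repeating block 3, 2, 1, 2, 1, 2, 3, 30 (period 8).

[15; (3, 2, 1, 2, 1, 2, 3, 30)]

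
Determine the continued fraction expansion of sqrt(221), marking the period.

Write x_i = (sqrt(221) + m_i)/d_i with (m_0, d_0) = (0, 1). a_0 = floor(sqrt(221)) = 14, since 14^2 = 196 <= 221 < 225 = 15^2.
Iterate m_{i+1} = d_i*a_i - m_i, d_{i+1} = (221 - m_{i+1}^2)/d_i, a_{i+1} = floor((a_0 + m_{i+1})/d_{i+1}):
  m_1 = 1*14 - 0 = 14, d_1 = (221 - 14^2)/1 = 25/1 = 25, a_1 = floor((14 + 14)/25) = 1.
  m_2 = 25*1 - 14 = 11, d_2 = (221 - 11^2)/25 = 100/25 = 4, a_2 = floor((14 + 11)/4) = 6.
  m_3 = 4*6 - 11 = 13, d_3 = (221 - 13^2)/4 = 52/4 = 13, a_3 = floor((14 + 13)/13) = 2.
  m_4 = 13*2 - 13 = 13, d_4 = (221 - 13^2)/13 = 52/13 = 4, a_4 = floor((14 + 13)/4) = 6.
  m_5 = 4*6 - 13 = 11, d_5 = (221 - 11^2)/4 = 100/4 = 25, a_5 = floor((14 + 11)/25) = 1.
  m_6 = 25*1 - 11 = 14, d_6 = (221 - 14^2)/25 = 25/25 = 1, a_6 = floor((14 + 14)/1) = 28.
  m_7 = 1*28 - 14 = 14, d_7 = (221 - 14^2)/1 = 25/1 = 25: (m_7, d_7) = (m_1, d_1) = (14, 25), so from here the quotients repeat a_1, ..., a_6; the period length is 6.
Hence the expansion of sqrt(221) is a_0 = 14 followed by the repeating block 1, 6, 2, 6, 1, 28 (period 6).

[14; (1, 6, 2, 6, 1, 28)]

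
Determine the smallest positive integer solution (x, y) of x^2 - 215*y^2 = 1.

(x, y) = (44, 3)

First expand sqrt(215) as a continued fraction. With x_i = (sqrt(215) + m_i)/d_i and (m_0, d_0) = (0, 1): a_0 = floor(sqrt(215)) = 14, since 14^2 = 196 <= 215 < 225 = 15^2.
Iterate m_{i+1} = d_i*a_i - m_i, d_{i+1} = (215 - m_{i+1}^2)/d_i, a_{i+1} = floor((a_0 + m_{i+1})/d_{i+1}):
  m_1 = 1*14 - 0 = 14, d_1 = (215 - 14^2)/1 = 19/1 = 19, a_1 = floor((14 + 14)/19) = 1.
  m_2 = 19*1 - 14 = 5, d_2 = (215 - 5^2)/19 = 190/19 = 10, a_2 = floor((14 + 5)/10) = 1.
  m_3 = 10*1 - 5 = 5, d_3 = (215 - 5^2)/10 = 190/10 = 19, a_3 = floor((14 + 5)/19) = 1.
  m_4 = 19*1 - 5 = 14, d_4 = (215 - 14^2)/19 = 19/19 = 1, a_4 = floor((14 + 14)/1) = 28.
  m_5 = 1*28 - 14 = 14, d_5 = (215 - 14^2)/1 = 19/1 = 19: (m_5, d_5) = (m_1, d_1) = (14, 19), so from here the quotients repeat a_1, ..., a_4; the period length is 4.
So sqrt(215) = [14; (1, 1, 1, 28)] with period length k = 4.
k is even, so the fundamental solution of x^2 - 215y^2 = 1 is (p_{k-1}, q_{k-1}) = (p_3, q_3); compute convergents through index 3.
Convergents (p_i = a_i*p_{i-1} + p_{i-2}, q_i = a_i*q_{i-1} + q_{i-2} with p_{-2}=0, p_{-1}=1, q_{-2}=1, q_{-1}=0):
  i=0: a_0=14, p_0 = 14*1 + 0 = 14, q_0 = 14*0 + 1 = 1.
  i=1: a_1=1, p_1 = 1*14 + 1 = 15, q_1 = 1*1 + 0 = 1.
  i=2: a_2=1, p_2 = 1*15 + 14 = 29, q_2 = 1*1 + 1 = 2.
  i=3: a_3=1, p_3 = 1*29 + 15 = 44, q_3 = 1*2 + 1 = 3.
Check: 44^2 - 215*3^2 = 1936 - 1935 = 1, so (x, y) = (44, 3) solves the equation, and by the theorem it is the least positive solution.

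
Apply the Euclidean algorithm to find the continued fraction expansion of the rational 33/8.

Run the Euclidean algorithm on 33 and 8; the successive quotients are the partial quotients a_0, a_1, ... (each step inverts the fractional part left over by the previous one):
  33 = 4*8 + 1, so a_0 = 4.
  8 = 8*1 + 0, so a_1 = 8.
The remainder reaches 0 after 2 divisions, so the expansion has 2 partial quotients, read off in order.

[4; 8]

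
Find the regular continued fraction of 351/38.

Run the Euclidean algorithm on 351 and 38; the successive quotients are the partial quotients a_0, a_1, ... (each step inverts the fractional part left over by the previous one):
  351 = 9*38 + 9, so a_0 = 9.
  38 = 4*9 + 2, so a_1 = 4.
  9 = 4*2 + 1, so a_2 = 4.
  2 = 2*1 + 0, so a_3 = 2.
The remainder reaches 0 after 4 divisions, so the expansion has 4 partial quotients, read off in order.

[9; 4, 4, 2]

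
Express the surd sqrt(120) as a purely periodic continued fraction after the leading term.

Write x_i = (sqrt(120) + m_i)/d_i with (m_0, d_0) = (0, 1). a_0 = floor(sqrt(120)) = 10, since 10^2 = 100 <= 120 < 121 = 11^2.
Iterate m_{i+1} = d_i*a_i - m_i, d_{i+1} = (120 - m_{i+1}^2)/d_i, a_{i+1} = floor((a_0 + m_{i+1})/d_{i+1}):
  m_1 = 1*10 - 0 = 10, d_1 = (120 - 10^2)/1 = 20/1 = 20, a_1 = floor((10 + 10)/20) = 1.
  m_2 = 20*1 - 10 = 10, d_2 = (120 - 10^2)/20 = 20/20 = 1, a_2 = floor((10 + 10)/1) = 20.
  m_3 = 1*20 - 10 = 10, d_3 = (120 - 10^2)/1 = 20/1 = 20: (m_3, d_3) = (m_1, d_1) = (10, 20), so from here the quotients repeat a_1, a_2; the period length is 2.
Hence the expansion of sqrt(120) is a_0 = 10 followed by the repeating block 1, 20 (period 2).

[10; (1, 20)]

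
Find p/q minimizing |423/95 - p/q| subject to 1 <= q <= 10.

Expand x = 423/95 as a continued fraction with the Euclidean algorithm:
  423 = 4*95 + 43, so a_0 = 4.
  95 = 2*43 + 9, so a_1 = 2.
  43 = 4*9 + 7, so a_2 = 4.
  9 = 1*7 + 2, so a_3 = 1.
  7 = 3*2 + 1, so a_4 = 3.
  2 = 2*1 + 0, so a_5 = 2.
so x = [4; 2, 4, 1, 3, 2].
Convergents (p_i = a_i*p_{i-1} + p_{i-2}, q_i = a_i*q_{i-1} + q_{i-2} with p_{-2}=0, p_{-1}=1, q_{-2}=1, q_{-1}=0), until the denominator exceeds 10:
  i=0: a_0=4, p_0 = 4*1 + 0 = 4, q_0 = 4*0 + 1 = 1.
  i=1: a_1=2, p_1 = 2*4 + 1 = 9, q_1 = 2*1 + 0 = 2.
  i=2: a_2=4, p_2 = 4*9 + 4 = 40, q_2 = 4*2 + 1 = 9.
  i=3: a_3=1, p_3 = 1*40 + 9 = 49, q_3 = 1*9 + 2 = 11.
q_3 = 11 > 10, so the last convergent with denominator <= 10 is p_2/q_2 = 40/9.
The closest fraction with denominator <= 10 is either p_2/q_2 or the intermediate fraction (k*p_2 + p_1)/(k*q_2 + q_1) with the largest k >= 1 whose denominator stays <= 10; these approach x as k grows, and every other convergent or intermediate fraction in range is farther away.
Largest k: floor((10 - q_1)/q_2) = floor((10 - 2)/9) = 0.
Since k = 0, no intermediate fraction beyond p_2/q_2 has denominator <= 10, so the convergent 40/9 is the closest (its error is |423*9 - 40*95|/(95*9) = 7/855).

40/9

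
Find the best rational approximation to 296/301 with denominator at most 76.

Expand x = 296/301 as a continued fraction with the Euclidean algorithm:
  296 = 0*301 + 296, so a_0 = 0.
  301 = 1*296 + 5, so a_1 = 1.
  296 = 59*5 + 1, so a_2 = 59.
  5 = 5*1 + 0, so a_3 = 5.
so x = [0; 1, 59, 5].
Convergents (p_i = a_i*p_{i-1} + p_{i-2}, q_i = a_i*q_{i-1} + q_{i-2} with p_{-2}=0, p_{-1}=1, q_{-2}=1, q_{-1}=0), until the denominator exceeds 76:
  i=0: a_0=0, p_0 = 0*1 + 0 = 0, q_0 = 0*0 + 1 = 1.
  i=1: a_1=1, p_1 = 1*0 + 1 = 1, q_1 = 1*1 + 0 = 1.
  i=2: a_2=59, p_2 = 59*1 + 0 = 59, q_2 = 59*1 + 1 = 60.
  i=3: a_3=5, p_3 = 5*59 + 1 = 296, q_3 = 5*60 + 1 = 301.
q_3 = 301 > 76, so the last convergent with denominator <= 76 is p_2/q_2 = 59/60.
The closest fraction with denominator <= 76 is either p_2/q_2 or the intermediate fraction (k*p_2 + p_1)/(k*q_2 + q_1) with the largest k >= 1 whose denominator stays <= 76; these approach x as k grows, and every other convergent or intermediate fraction in range is farther away.
Largest k: floor((76 - q_1)/q_2) = floor((76 - 1)/60) = 1.
That gives (1*59 + 1)/(1*60 + 1) = 60/61.
Compare the errors: |x - 59/60| = |296*60 - 59*301|/(301*60) = 1/18060, and |x - 60/61| = |296*61 - 60*301|/(301*61) = 4/18361.
Cross-multiplying, 1*18361 = 18361 < 72240 = 4*18060, so 1/18060 is smaller: the convergent 59/60 is closer to x than 60/61.

59/60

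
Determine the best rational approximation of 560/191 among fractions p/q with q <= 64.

Expand x = 560/191 as a continued fraction with the Euclidean algorithm:
  560 = 2*191 + 178, so a_0 = 2.
  191 = 1*178 + 13, so a_1 = 1.
  178 = 13*13 + 9, so a_2 = 13.
  13 = 1*9 + 4, so a_3 = 1.
  9 = 2*4 + 1, so a_4 = 2.
  4 = 4*1 + 0, so a_5 = 4.
so x = [2; 1, 13, 1, 2, 4].
Convergents (p_i = a_i*p_{i-1} + p_{i-2}, q_i = a_i*q_{i-1} + q_{i-2} with p_{-2}=0, p_{-1}=1, q_{-2}=1, q_{-1}=0), until the denominator exceeds 64:
  i=0: a_0=2, p_0 = 2*1 + 0 = 2, q_0 = 2*0 + 1 = 1.
  i=1: a_1=1, p_1 = 1*2 + 1 = 3, q_1 = 1*1 + 0 = 1.
  i=2: a_2=13, p_2 = 13*3 + 2 = 41, q_2 = 13*1 + 1 = 14.
  i=3: a_3=1, p_3 = 1*41 + 3 = 44, q_3 = 1*14 + 1 = 15.
  i=4: a_4=2, p_4 = 2*44 + 41 = 129, q_4 = 2*15 + 14 = 44.
  i=5: a_5=4, p_5 = 4*129 + 44 = 560, q_5 = 4*44 + 15 = 191.
q_5 = 191 > 64, so the last convergent with denominator <= 64 is p_4/q_4 = 129/44.
The closest fraction with denominator <= 64 is either p_4/q_4 or the intermediate fraction (k*p_4 + p_3)/(k*q_4 + q_3) with the largest k >= 1 whose denominator stays <= 64; these approach x as k grows, and every other convergent or intermediate fraction in range is farther away.
Largest k: floor((64 - q_3)/q_4) = floor((64 - 15)/44) = 1.
That gives (1*129 + 44)/(1*44 + 15) = 173/59.
Compare the errors: |x - 129/44| = |560*44 - 129*191|/(191*44) = 1/8404, and |x - 173/59| = |560*59 - 173*191|/(191*59) = 3/11269.
Cross-multiplying, 1*11269 = 11269 < 25212 = 3*8404, so 1/8404 is smaller: the convergent 129/44 is closer to x than 173/59.

129/44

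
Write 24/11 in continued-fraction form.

[2; 5, 2]

Run the Euclidean algorithm on 24 and 11; the successive quotients are the partial quotients a_0, a_1, ... (each step inverts the fractional part left over by the previous one):
  24 = 2*11 + 2, so a_0 = 2.
  11 = 5*2 + 1, so a_1 = 5.
  2 = 2*1 + 0, so a_2 = 2.
The remainder reaches 0 after 3 divisions, so the expansion has 3 partial quotients, read off in order.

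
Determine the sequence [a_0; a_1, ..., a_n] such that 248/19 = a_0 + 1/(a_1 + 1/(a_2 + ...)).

[13; 19]

Run the Euclidean algorithm on 248 and 19; the successive quotients are the partial quotients a_0, a_1, ... (each step inverts the fractional part left over by the previous one):
  248 = 13*19 + 1, so a_0 = 13.
  19 = 19*1 + 0, so a_1 = 19.
The remainder reaches 0 after 2 divisions, so the expansion has 2 partial quotients, read off in order.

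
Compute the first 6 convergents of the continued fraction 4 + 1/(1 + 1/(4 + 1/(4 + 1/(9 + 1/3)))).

4/1, 5/1, 24/5, 101/21, 933/194, 2900/603

Using the convergent recurrence p_i = a_i*p_{i-1} + p_{i-2}, q_i = a_i*q_{i-1} + q_{i-2} with p_{-2}=0, p_{-1}=1, q_{-2}=1, q_{-1}=0:
  i=0: a_0=4, p_0 = 4*1 + 0 = 4, q_0 = 4*0 + 1 = 1.
  i=1: a_1=1, p_1 = 1*4 + 1 = 5, q_1 = 1*1 + 0 = 1.
  i=2: a_2=4, p_2 = 4*5 + 4 = 24, q_2 = 4*1 + 1 = 5.
  i=3: a_3=4, p_3 = 4*24 + 5 = 101, q_3 = 4*5 + 1 = 21.
  i=4: a_4=9, p_4 = 9*101 + 24 = 933, q_4 = 9*21 + 5 = 194.
  i=5: a_5=3, p_5 = 3*933 + 101 = 2900, q_5 = 3*194 + 21 = 603.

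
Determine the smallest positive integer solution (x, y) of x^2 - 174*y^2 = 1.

(x, y) = (1451, 110)

First expand sqrt(174) as a continued fraction. With x_i = (sqrt(174) + m_i)/d_i and (m_0, d_0) = (0, 1): a_0 = floor(sqrt(174)) = 13, since 13^2 = 169 <= 174 < 196 = 14^2.
Iterate m_{i+1} = d_i*a_i - m_i, d_{i+1} = (174 - m_{i+1}^2)/d_i, a_{i+1} = floor((a_0 + m_{i+1})/d_{i+1}):
  m_1 = 1*13 - 0 = 13, d_1 = (174 - 13^2)/1 = 5/1 = 5, a_1 = floor((13 + 13)/5) = 5.
  m_2 = 5*5 - 13 = 12, d_2 = (174 - 12^2)/5 = 30/5 = 6, a_2 = floor((13 + 12)/6) = 4.
  m_3 = 6*4 - 12 = 12, d_3 = (174 - 12^2)/6 = 30/6 = 5, a_3 = floor((13 + 12)/5) = 5.
  m_4 = 5*5 - 12 = 13, d_4 = (174 - 13^2)/5 = 5/5 = 1, a_4 = floor((13 + 13)/1) = 26.
  m_5 = 1*26 - 13 = 13, d_5 = (174 - 13^2)/1 = 5/1 = 5: (m_5, d_5) = (m_1, d_1) = (13, 5), so from here the quotients repeat a_1, ..., a_4; the period length is 4.
So sqrt(174) = [13; (5, 4, 5, 26)] with period length k = 4.
k is even, so the fundamental solution of x^2 - 174y^2 = 1 is (p_{k-1}, q_{k-1}) = (p_3, q_3); compute convergents through index 3.
Convergents (p_i = a_i*p_{i-1} + p_{i-2}, q_i = a_i*q_{i-1} + q_{i-2} with p_{-2}=0, p_{-1}=1, q_{-2}=1, q_{-1}=0):
  i=0: a_0=13, p_0 = 13*1 + 0 = 13, q_0 = 13*0 + 1 = 1.
  i=1: a_1=5, p_1 = 5*13 + 1 = 66, q_1 = 5*1 + 0 = 5.
  i=2: a_2=4, p_2 = 4*66 + 13 = 277, q_2 = 4*5 + 1 = 21.
  i=3: a_3=5, p_3 = 5*277 + 66 = 1451, q_3 = 5*21 + 5 = 110.
Check: 1451^2 - 174*110^2 = 2105401 - 2105400 = 1, so (x, y) = (1451, 110) solves the equation, and by the theorem it is the least positive solution.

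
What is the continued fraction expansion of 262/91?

Run the Euclidean algorithm on 262 and 91; the successive quotients are the partial quotients a_0, a_1, ... (each step inverts the fractional part left over by the previous one):
  262 = 2*91 + 80, so a_0 = 2.
  91 = 1*80 + 11, so a_1 = 1.
  80 = 7*11 + 3, so a_2 = 7.
  11 = 3*3 + 2, so a_3 = 3.
  3 = 1*2 + 1, so a_4 = 1.
  2 = 2*1 + 0, so a_5 = 2.
The remainder reaches 0 after 6 divisions, so the expansion has 6 partial quotients, read off in order.

[2; 1, 7, 3, 1, 2]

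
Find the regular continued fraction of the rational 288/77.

[3; 1, 2, 1, 5, 1, 2]

Run the Euclidean algorithm on 288 and 77; the successive quotients are the partial quotients a_0, a_1, ... (each step inverts the fractional part left over by the previous one):
  288 = 3*77 + 57, so a_0 = 3.
  77 = 1*57 + 20, so a_1 = 1.
  57 = 2*20 + 17, so a_2 = 2.
  20 = 1*17 + 3, so a_3 = 1.
  17 = 5*3 + 2, so a_4 = 5.
  3 = 1*2 + 1, so a_5 = 1.
  2 = 2*1 + 0, so a_6 = 2.
The remainder reaches 0 after 7 divisions, so the expansion has 7 partial quotients, read off in order.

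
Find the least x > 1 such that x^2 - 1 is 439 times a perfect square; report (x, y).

First expand sqrt(439) as a continued fraction. With x_i = (sqrt(439) + m_i)/d_i and (m_0, d_0) = (0, 1): a_0 = floor(sqrt(439)) = 20, since 20^2 = 400 <= 439 < 441 = 21^2.
Iterate m_{i+1} = d_i*a_i - m_i, d_{i+1} = (439 - m_{i+1}^2)/d_i, a_{i+1} = floor((a_0 + m_{i+1})/d_{i+1}):
  m_1 = 1*20 - 0 = 20, d_1 = (439 - 20^2)/1 = 39/1 = 39, a_1 = floor((20 + 20)/39) = 1.
  m_2 = 39*1 - 20 = 19, d_2 = (439 - 19^2)/39 = 78/39 = 2, a_2 = floor((20 + 19)/2) = 19.
  m_3 = 2*19 - 19 = 19, d_3 = (439 - 19^2)/2 = 78/2 = 39, a_3 = floor((20 + 19)/39) = 1.
  m_4 = 39*1 - 19 = 20, d_4 = (439 - 20^2)/39 = 39/39 = 1, a_4 = floor((20 + 20)/1) = 40.
  m_5 = 1*40 - 20 = 20, d_5 = (439 - 20^2)/1 = 39/1 = 39: (m_5, d_5) = (m_1, d_1) = (20, 39), so from here the quotients repeat a_1, ..., a_4; the period length is 4.
So sqrt(439) = [20; (1, 19, 1, 40)] with period length k = 4.
k is even, so the fundamental solution of x^2 - 439y^2 = 1 is (p_{k-1}, q_{k-1}) = (p_3, q_3); compute convergents through index 3.
Convergents (p_i = a_i*p_{i-1} + p_{i-2}, q_i = a_i*q_{i-1} + q_{i-2} with p_{-2}=0, p_{-1}=1, q_{-2}=1, q_{-1}=0):
  i=0: a_0=20, p_0 = 20*1 + 0 = 20, q_0 = 20*0 + 1 = 1.
  i=1: a_1=1, p_1 = 1*20 + 1 = 21, q_1 = 1*1 + 0 = 1.
  i=2: a_2=19, p_2 = 19*21 + 20 = 419, q_2 = 19*1 + 1 = 20.
  i=3: a_3=1, p_3 = 1*419 + 21 = 440, q_3 = 1*20 + 1 = 21.
Check: 440^2 - 439*21^2 = 193600 - 193599 = 1, so (x, y) = (440, 21) solves the equation, and by the theorem it is the least positive solution.

(x, y) = (440, 21)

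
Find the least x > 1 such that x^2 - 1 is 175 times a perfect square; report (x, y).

(x, y) = (2024, 153)

First expand sqrt(175) as a continued fraction. With x_i = (sqrt(175) + m_i)/d_i and (m_0, d_0) = (0, 1): a_0 = floor(sqrt(175)) = 13, since 13^2 = 169 <= 175 < 196 = 14^2.
Iterate m_{i+1} = d_i*a_i - m_i, d_{i+1} = (175 - m_{i+1}^2)/d_i, a_{i+1} = floor((a_0 + m_{i+1})/d_{i+1}):
  m_1 = 1*13 - 0 = 13, d_1 = (175 - 13^2)/1 = 6/1 = 6, a_1 = floor((13 + 13)/6) = 4.
  m_2 = 6*4 - 13 = 11, d_2 = (175 - 11^2)/6 = 54/6 = 9, a_2 = floor((13 + 11)/9) = 2.
  m_3 = 9*2 - 11 = 7, d_3 = (175 - 7^2)/9 = 126/9 = 14, a_3 = floor((13 + 7)/14) = 1.
  m_4 = 14*1 - 7 = 7, d_4 = (175 - 7^2)/14 = 126/14 = 9, a_4 = floor((13 + 7)/9) = 2.
  m_5 = 9*2 - 7 = 11, d_5 = (175 - 11^2)/9 = 54/9 = 6, a_5 = floor((13 + 11)/6) = 4.
  m_6 = 6*4 - 11 = 13, d_6 = (175 - 13^2)/6 = 6/6 = 1, a_6 = floor((13 + 13)/1) = 26.
  m_7 = 1*26 - 13 = 13, d_7 = (175 - 13^2)/1 = 6/1 = 6: (m_7, d_7) = (m_1, d_1) = (13, 6), so from here the quotients repeat a_1, ..., a_6; the period length is 6.
So sqrt(175) = [13; (4, 2, 1, 2, 4, 26)] with period length k = 6.
k is even, so the fundamental solution of x^2 - 175y^2 = 1 is (p_{k-1}, q_{k-1}) = (p_5, q_5); compute convergents through index 5.
Convergents (p_i = a_i*p_{i-1} + p_{i-2}, q_i = a_i*q_{i-1} + q_{i-2} with p_{-2}=0, p_{-1}=1, q_{-2}=1, q_{-1}=0):
  i=0: a_0=13, p_0 = 13*1 + 0 = 13, q_0 = 13*0 + 1 = 1.
  i=1: a_1=4, p_1 = 4*13 + 1 = 53, q_1 = 4*1 + 0 = 4.
  i=2: a_2=2, p_2 = 2*53 + 13 = 119, q_2 = 2*4 + 1 = 9.
  i=3: a_3=1, p_3 = 1*119 + 53 = 172, q_3 = 1*9 + 4 = 13.
  i=4: a_4=2, p_4 = 2*172 + 119 = 463, q_4 = 2*13 + 9 = 35.
  i=5: a_5=4, p_5 = 4*463 + 172 = 2024, q_5 = 4*35 + 13 = 153.
Check: 2024^2 - 175*153^2 = 4096576 - 4096575 = 1, so (x, y) = (2024, 153) solves the equation, and by the theorem it is the least positive solution.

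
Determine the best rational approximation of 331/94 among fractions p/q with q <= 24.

81/23

Expand x = 331/94 as a continued fraction with the Euclidean algorithm:
  331 = 3*94 + 49, so a_0 = 3.
  94 = 1*49 + 45, so a_1 = 1.
  49 = 1*45 + 4, so a_2 = 1.
  45 = 11*4 + 1, so a_3 = 11.
  4 = 4*1 + 0, so a_4 = 4.
so x = [3; 1, 1, 11, 4].
Convergents (p_i = a_i*p_{i-1} + p_{i-2}, q_i = a_i*q_{i-1} + q_{i-2} with p_{-2}=0, p_{-1}=1, q_{-2}=1, q_{-1}=0), until the denominator exceeds 24:
  i=0: a_0=3, p_0 = 3*1 + 0 = 3, q_0 = 3*0 + 1 = 1.
  i=1: a_1=1, p_1 = 1*3 + 1 = 4, q_1 = 1*1 + 0 = 1.
  i=2: a_2=1, p_2 = 1*4 + 3 = 7, q_2 = 1*1 + 1 = 2.
  i=3: a_3=11, p_3 = 11*7 + 4 = 81, q_3 = 11*2 + 1 = 23.
  i=4: a_4=4, p_4 = 4*81 + 7 = 331, q_4 = 4*23 + 2 = 94.
q_4 = 94 > 24, so the last convergent with denominator <= 24 is p_3/q_3 = 81/23.
The closest fraction with denominator <= 24 is either p_3/q_3 or the intermediate fraction (k*p_3 + p_2)/(k*q_3 + q_2) with the largest k >= 1 whose denominator stays <= 24; these approach x as k grows, and every other convergent or intermediate fraction in range is farther away.
Largest k: floor((24 - q_2)/q_3) = floor((24 - 2)/23) = 0.
Since k = 0, no intermediate fraction beyond p_3/q_3 has denominator <= 24, so the convergent 81/23 is the closest (its error is |331*23 - 81*94|/(94*23) = 1/2162).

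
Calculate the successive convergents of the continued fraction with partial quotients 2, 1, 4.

Using the convergent recurrence p_i = a_i*p_{i-1} + p_{i-2}, q_i = a_i*q_{i-1} + q_{i-2} with p_{-2}=0, p_{-1}=1, q_{-2}=1, q_{-1}=0:
  i=0: a_0=2, p_0 = 2*1 + 0 = 2, q_0 = 2*0 + 1 = 1.
  i=1: a_1=1, p_1 = 1*2 + 1 = 3, q_1 = 1*1 + 0 = 1.
  i=2: a_2=4, p_2 = 4*3 + 2 = 14, q_2 = 4*1 + 1 = 5.

2/1, 3/1, 14/5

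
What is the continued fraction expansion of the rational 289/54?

[5; 2, 1, 5, 3]

Run the Euclidean algorithm on 289 and 54; the successive quotients are the partial quotients a_0, a_1, ... (each step inverts the fractional part left over by the previous one):
  289 = 5*54 + 19, so a_0 = 5.
  54 = 2*19 + 16, so a_1 = 2.
  19 = 1*16 + 3, so a_2 = 1.
  16 = 5*3 + 1, so a_3 = 5.
  3 = 3*1 + 0, so a_4 = 3.
The remainder reaches 0 after 5 divisions, so the expansion has 5 partial quotients, read off in order.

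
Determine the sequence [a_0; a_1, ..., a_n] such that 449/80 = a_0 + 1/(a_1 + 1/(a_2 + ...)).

[5; 1, 1, 1, 1, 2, 1, 1, 2]

Run the Euclidean algorithm on 449 and 80; the successive quotients are the partial quotients a_0, a_1, ... (each step inverts the fractional part left over by the previous one):
  449 = 5*80 + 49, so a_0 = 5.
  80 = 1*49 + 31, so a_1 = 1.
  49 = 1*31 + 18, so a_2 = 1.
  31 = 1*18 + 13, so a_3 = 1.
  18 = 1*13 + 5, so a_4 = 1.
  13 = 2*5 + 3, so a_5 = 2.
  5 = 1*3 + 2, so a_6 = 1.
  3 = 1*2 + 1, so a_7 = 1.
  2 = 2*1 + 0, so a_8 = 2.
The remainder reaches 0 after 9 divisions, so the expansion has 9 partial quotients, read off in order.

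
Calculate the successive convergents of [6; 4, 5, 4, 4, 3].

Using the convergent recurrence p_i = a_i*p_{i-1} + p_{i-2}, q_i = a_i*q_{i-1} + q_{i-2} with p_{-2}=0, p_{-1}=1, q_{-2}=1, q_{-1}=0:
  i=0: a_0=6, p_0 = 6*1 + 0 = 6, q_0 = 6*0 + 1 = 1.
  i=1: a_1=4, p_1 = 4*6 + 1 = 25, q_1 = 4*1 + 0 = 4.
  i=2: a_2=5, p_2 = 5*25 + 6 = 131, q_2 = 5*4 + 1 = 21.
  i=3: a_3=4, p_3 = 4*131 + 25 = 549, q_3 = 4*21 + 4 = 88.
  i=4: a_4=4, p_4 = 4*549 + 131 = 2327, q_4 = 4*88 + 21 = 373.
  i=5: a_5=3, p_5 = 3*2327 + 549 = 7530, q_5 = 3*373 + 88 = 1207.

6/1, 25/4, 131/21, 549/88, 2327/373, 7530/1207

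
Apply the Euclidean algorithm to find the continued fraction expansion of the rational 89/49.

[1; 1, 4, 2, 4]

Run the Euclidean algorithm on 89 and 49; the successive quotients are the partial quotients a_0, a_1, ... (each step inverts the fractional part left over by the previous one):
  89 = 1*49 + 40, so a_0 = 1.
  49 = 1*40 + 9, so a_1 = 1.
  40 = 4*9 + 4, so a_2 = 4.
  9 = 2*4 + 1, so a_3 = 2.
  4 = 4*1 + 0, so a_4 = 4.
The remainder reaches 0 after 5 divisions, so the expansion has 5 partial quotients, read off in order.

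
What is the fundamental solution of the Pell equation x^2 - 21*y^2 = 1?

(x, y) = (55, 12)

First expand sqrt(21) as a continued fraction. With x_i = (sqrt(21) + m_i)/d_i and (m_0, d_0) = (0, 1): a_0 = floor(sqrt(21)) = 4, since 4^2 = 16 <= 21 < 25 = 5^2.
Iterate m_{i+1} = d_i*a_i - m_i, d_{i+1} = (21 - m_{i+1}^2)/d_i, a_{i+1} = floor((a_0 + m_{i+1})/d_{i+1}):
  m_1 = 1*4 - 0 = 4, d_1 = (21 - 4^2)/1 = 5/1 = 5, a_1 = floor((4 + 4)/5) = 1.
  m_2 = 5*1 - 4 = 1, d_2 = (21 - 1^2)/5 = 20/5 = 4, a_2 = floor((4 + 1)/4) = 1.
  m_3 = 4*1 - 1 = 3, d_3 = (21 - 3^2)/4 = 12/4 = 3, a_3 = floor((4 + 3)/3) = 2.
  m_4 = 3*2 - 3 = 3, d_4 = (21 - 3^2)/3 = 12/3 = 4, a_4 = floor((4 + 3)/4) = 1.
  m_5 = 4*1 - 3 = 1, d_5 = (21 - 1^2)/4 = 20/4 = 5, a_5 = floor((4 + 1)/5) = 1.
  m_6 = 5*1 - 1 = 4, d_6 = (21 - 4^2)/5 = 5/5 = 1, a_6 = floor((4 + 4)/1) = 8.
  m_7 = 1*8 - 4 = 4, d_7 = (21 - 4^2)/1 = 5/1 = 5: (m_7, d_7) = (m_1, d_1) = (4, 5), so from here the quotients repeat a_1, ..., a_6; the period length is 6.
So sqrt(21) = [4; (1, 1, 2, 1, 1, 8)] with period length k = 6.
k is even, so the fundamental solution of x^2 - 21y^2 = 1 is (p_{k-1}, q_{k-1}) = (p_5, q_5); compute convergents through index 5.
Convergents (p_i = a_i*p_{i-1} + p_{i-2}, q_i = a_i*q_{i-1} + q_{i-2} with p_{-2}=0, p_{-1}=1, q_{-2}=1, q_{-1}=0):
  i=0: a_0=4, p_0 = 4*1 + 0 = 4, q_0 = 4*0 + 1 = 1.
  i=1: a_1=1, p_1 = 1*4 + 1 = 5, q_1 = 1*1 + 0 = 1.
  i=2: a_2=1, p_2 = 1*5 + 4 = 9, q_2 = 1*1 + 1 = 2.
  i=3: a_3=2, p_3 = 2*9 + 5 = 23, q_3 = 2*2 + 1 = 5.
  i=4: a_4=1, p_4 = 1*23 + 9 = 32, q_4 = 1*5 + 2 = 7.
  i=5: a_5=1, p_5 = 1*32 + 23 = 55, q_5 = 1*7 + 5 = 12.
Check: 55^2 - 21*12^2 = 3025 - 3024 = 1, so (x, y) = (55, 12) solves the equation, and by the theorem it is the least positive solution.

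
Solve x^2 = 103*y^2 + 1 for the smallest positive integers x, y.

(x, y) = (227528, 22419)

First expand sqrt(103) as a continued fraction. With x_i = (sqrt(103) + m_i)/d_i and (m_0, d_0) = (0, 1): a_0 = floor(sqrt(103)) = 10, since 10^2 = 100 <= 103 < 121 = 11^2.
Iterate m_{i+1} = d_i*a_i - m_i, d_{i+1} = (103 - m_{i+1}^2)/d_i, a_{i+1} = floor((a_0 + m_{i+1})/d_{i+1}):
  m_1 = 1*10 - 0 = 10, d_1 = (103 - 10^2)/1 = 3/1 = 3, a_1 = floor((10 + 10)/3) = 6.
  m_2 = 3*6 - 10 = 8, d_2 = (103 - 8^2)/3 = 39/3 = 13, a_2 = floor((10 + 8)/13) = 1.
  m_3 = 13*1 - 8 = 5, d_3 = (103 - 5^2)/13 = 78/13 = 6, a_3 = floor((10 + 5)/6) = 2.
  m_4 = 6*2 - 5 = 7, d_4 = (103 - 7^2)/6 = 54/6 = 9, a_4 = floor((10 + 7)/9) = 1.
  m_5 = 9*1 - 7 = 2, d_5 = (103 - 2^2)/9 = 99/9 = 11, a_5 = floor((10 + 2)/11) = 1.
  m_6 = 11*1 - 2 = 9, d_6 = (103 - 9^2)/11 = 22/11 = 2, a_6 = floor((10 + 9)/2) = 9.
  m_7 = 2*9 - 9 = 9, d_7 = (103 - 9^2)/2 = 22/2 = 11, a_7 = floor((10 + 9)/11) = 1.
  m_8 = 11*1 - 9 = 2, d_8 = (103 - 2^2)/11 = 99/11 = 9, a_8 = floor((10 + 2)/9) = 1.
  m_9 = 9*1 - 2 = 7, d_9 = (103 - 7^2)/9 = 54/9 = 6, a_9 = floor((10 + 7)/6) = 2.
  m_10 = 6*2 - 7 = 5, d_10 = (103 - 5^2)/6 = 78/6 = 13, a_10 = floor((10 + 5)/13) = 1.
  m_11 = 13*1 - 5 = 8, d_11 = (103 - 8^2)/13 = 39/13 = 3, a_11 = floor((10 + 8)/3) = 6.
  m_12 = 3*6 - 8 = 10, d_12 = (103 - 10^2)/3 = 3/3 = 1, a_12 = floor((10 + 10)/1) = 20.
  m_13 = 1*20 - 10 = 10, d_13 = (103 - 10^2)/1 = 3/1 = 3: (m_13, d_13) = (m_1, d_1) = (10, 3), so from here the quotients repeat a_1, ..., a_12; the period length is 12.
So sqrt(103) = [10; (6, 1, 2, 1, 1, 9, 1, 1, 2, 1, 6, 20)] with period length k = 12.
k is even, so the fundamental solution of x^2 - 103y^2 = 1 is (p_{k-1}, q_{k-1}) = (p_11, q_11); compute convergents through index 11.
Convergents (p_i = a_i*p_{i-1} + p_{i-2}, q_i = a_i*q_{i-1} + q_{i-2} with p_{-2}=0, p_{-1}=1, q_{-2}=1, q_{-1}=0):
  i=0: a_0=10, p_0 = 10*1 + 0 = 10, q_0 = 10*0 + 1 = 1.
  i=1: a_1=6, p_1 = 6*10 + 1 = 61, q_1 = 6*1 + 0 = 6.
  i=2: a_2=1, p_2 = 1*61 + 10 = 71, q_2 = 1*6 + 1 = 7.
  i=3: a_3=2, p_3 = 2*71 + 61 = 203, q_3 = 2*7 + 6 = 20.
  i=4: a_4=1, p_4 = 1*203 + 71 = 274, q_4 = 1*20 + 7 = 27.
  i=5: a_5=1, p_5 = 1*274 + 203 = 477, q_5 = 1*27 + 20 = 47.
  i=6: a_6=9, p_6 = 9*477 + 274 = 4567, q_6 = 9*47 + 27 = 450.
  i=7: a_7=1, p_7 = 1*4567 + 477 = 5044, q_7 = 1*450 + 47 = 497.
  i=8: a_8=1, p_8 = 1*5044 + 4567 = 9611, q_8 = 1*497 + 450 = 947.
  i=9: a_9=2, p_9 = 2*9611 + 5044 = 24266, q_9 = 2*947 + 497 = 2391.
  i=10: a_10=1, p_10 = 1*24266 + 9611 = 33877, q_10 = 1*2391 + 947 = 3338.
  i=11: a_11=6, p_11 = 6*33877 + 24266 = 227528, q_11 = 6*3338 + 2391 = 22419.
Check: 227528^2 - 103*22419^2 = 51768990784 - 51768990783 = 1, so (x, y) = (227528, 22419) solves the equation, and by the theorem it is the least positive solution.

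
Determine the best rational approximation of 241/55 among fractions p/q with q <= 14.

57/13

Expand x = 241/55 as a continued fraction with the Euclidean algorithm:
  241 = 4*55 + 21, so a_0 = 4.
  55 = 2*21 + 13, so a_1 = 2.
  21 = 1*13 + 8, so a_2 = 1.
  13 = 1*8 + 5, so a_3 = 1.
  8 = 1*5 + 3, so a_4 = 1.
  5 = 1*3 + 2, so a_5 = 1.
  3 = 1*2 + 1, so a_6 = 1.
  2 = 2*1 + 0, so a_7 = 2.
so x = [4; 2, 1, 1, 1, 1, 1, 2].
Convergents (p_i = a_i*p_{i-1} + p_{i-2}, q_i = a_i*q_{i-1} + q_{i-2} with p_{-2}=0, p_{-1}=1, q_{-2}=1, q_{-1}=0), until the denominator exceeds 14:
  i=0: a_0=4, p_0 = 4*1 + 0 = 4, q_0 = 4*0 + 1 = 1.
  i=1: a_1=2, p_1 = 2*4 + 1 = 9, q_1 = 2*1 + 0 = 2.
  i=2: a_2=1, p_2 = 1*9 + 4 = 13, q_2 = 1*2 + 1 = 3.
  i=3: a_3=1, p_3 = 1*13 + 9 = 22, q_3 = 1*3 + 2 = 5.
  i=4: a_4=1, p_4 = 1*22 + 13 = 35, q_4 = 1*5 + 3 = 8.
  i=5: a_5=1, p_5 = 1*35 + 22 = 57, q_5 = 1*8 + 5 = 13.
  i=6: a_6=1, p_6 = 1*57 + 35 = 92, q_6 = 1*13 + 8 = 21.
q_6 = 21 > 14, so the last convergent with denominator <= 14 is p_5/q_5 = 57/13.
The closest fraction with denominator <= 14 is either p_5/q_5 or the intermediate fraction (k*p_5 + p_4)/(k*q_5 + q_4) with the largest k >= 1 whose denominator stays <= 14; these approach x as k grows, and every other convergent or intermediate fraction in range is farther away.
Largest k: floor((14 - q_4)/q_5) = floor((14 - 8)/13) = 0.
Since k = 0, no intermediate fraction beyond p_5/q_5 has denominator <= 14, so the convergent 57/13 is the closest (its error is |241*13 - 57*55|/(55*13) = 2/715).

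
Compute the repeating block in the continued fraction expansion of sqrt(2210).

[47; (94)]

Write x_i = (sqrt(2210) + m_i)/d_i with (m_0, d_0) = (0, 1). a_0 = floor(sqrt(2210)) = 47, since 47^2 = 2209 <= 2210 < 2304 = 48^2.
Iterate m_{i+1} = d_i*a_i - m_i, d_{i+1} = (2210 - m_{i+1}^2)/d_i, a_{i+1} = floor((a_0 + m_{i+1})/d_{i+1}):
  m_1 = 1*47 - 0 = 47, d_1 = (2210 - 47^2)/1 = 1/1 = 1, a_1 = floor((47 + 47)/1) = 94.
  m_2 = 1*94 - 47 = 47, d_2 = (2210 - 47^2)/1 = 1/1 = 1: (m_2, d_2) = (m_1, d_1) = (47, 1), so from here the quotient a_1 repeats; the period length is 1.
Hence the expansion of sqrt(2210) is a_0 = 47 followed by the repeating block 94 (period 1).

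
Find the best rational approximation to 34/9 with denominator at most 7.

Expand x = 34/9 as a continued fraction with the Euclidean algorithm:
  34 = 3*9 + 7, so a_0 = 3.
  9 = 1*7 + 2, so a_1 = 1.
  7 = 3*2 + 1, so a_2 = 3.
  2 = 2*1 + 0, so a_3 = 2.
so x = [3; 1, 3, 2].
Convergents (p_i = a_i*p_{i-1} + p_{i-2}, q_i = a_i*q_{i-1} + q_{i-2} with p_{-2}=0, p_{-1}=1, q_{-2}=1, q_{-1}=0), until the denominator exceeds 7:
  i=0: a_0=3, p_0 = 3*1 + 0 = 3, q_0 = 3*0 + 1 = 1.
  i=1: a_1=1, p_1 = 1*3 + 1 = 4, q_1 = 1*1 + 0 = 1.
  i=2: a_2=3, p_2 = 3*4 + 3 = 15, q_2 = 3*1 + 1 = 4.
  i=3: a_3=2, p_3 = 2*15 + 4 = 34, q_3 = 2*4 + 1 = 9.
q_3 = 9 > 7, so the last convergent with denominator <= 7 is p_2/q_2 = 15/4.
The closest fraction with denominator <= 7 is either p_2/q_2 or the intermediate fraction (k*p_2 + p_1)/(k*q_2 + q_1) with the largest k >= 1 whose denominator stays <= 7; these approach x as k grows, and every other convergent or intermediate fraction in range is farther away.
Largest k: floor((7 - q_1)/q_2) = floor((7 - 1)/4) = 1.
That gives (1*15 + 4)/(1*4 + 1) = 19/5.
Compare the errors: |x - 15/4| = |34*4 - 15*9|/(9*4) = 1/36, and |x - 19/5| = |34*5 - 19*9|/(9*5) = 1/45.
Cross-multiplying, 1*36 = 36 < 45 = 1*45, so 1/45 is smaller: the intermediate fraction 19/5 is closer to x than 15/4.

19/5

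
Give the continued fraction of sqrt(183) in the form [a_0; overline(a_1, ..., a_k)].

[13; overline(1, 1, 8, 1, 1, 26)]

Write x_i = (sqrt(183) + m_i)/d_i with (m_0, d_0) = (0, 1). a_0 = floor(sqrt(183)) = 13, since 13^2 = 169 <= 183 < 196 = 14^2.
Iterate m_{i+1} = d_i*a_i - m_i, d_{i+1} = (183 - m_{i+1}^2)/d_i, a_{i+1} = floor((a_0 + m_{i+1})/d_{i+1}):
  m_1 = 1*13 - 0 = 13, d_1 = (183 - 13^2)/1 = 14/1 = 14, a_1 = floor((13 + 13)/14) = 1.
  m_2 = 14*1 - 13 = 1, d_2 = (183 - 1^2)/14 = 182/14 = 13, a_2 = floor((13 + 1)/13) = 1.
  m_3 = 13*1 - 1 = 12, d_3 = (183 - 12^2)/13 = 39/13 = 3, a_3 = floor((13 + 12)/3) = 8.
  m_4 = 3*8 - 12 = 12, d_4 = (183 - 12^2)/3 = 39/3 = 13, a_4 = floor((13 + 12)/13) = 1.
  m_5 = 13*1 - 12 = 1, d_5 = (183 - 1^2)/13 = 182/13 = 14, a_5 = floor((13 + 1)/14) = 1.
  m_6 = 14*1 - 1 = 13, d_6 = (183 - 13^2)/14 = 14/14 = 1, a_6 = floor((13 + 13)/1) = 26.
  m_7 = 1*26 - 13 = 13, d_7 = (183 - 13^2)/1 = 14/1 = 14: (m_7, d_7) = (m_1, d_1) = (13, 14), so from here the quotients repeat a_1, ..., a_6; the period length is 6.
Hence the expansion of sqrt(183) is a_0 = 13 followed by the repeating block 1, 1, 8, 1, 1, 26 (period 6).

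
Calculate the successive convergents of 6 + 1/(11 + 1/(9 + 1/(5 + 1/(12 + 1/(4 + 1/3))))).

6/1, 67/11, 609/100, 3112/511, 37953/6232, 154924/25439, 502725/82549

Using the convergent recurrence p_i = a_i*p_{i-1} + p_{i-2}, q_i = a_i*q_{i-1} + q_{i-2} with p_{-2}=0, p_{-1}=1, q_{-2}=1, q_{-1}=0:
  i=0: a_0=6, p_0 = 6*1 + 0 = 6, q_0 = 6*0 + 1 = 1.
  i=1: a_1=11, p_1 = 11*6 + 1 = 67, q_1 = 11*1 + 0 = 11.
  i=2: a_2=9, p_2 = 9*67 + 6 = 609, q_2 = 9*11 + 1 = 100.
  i=3: a_3=5, p_3 = 5*609 + 67 = 3112, q_3 = 5*100 + 11 = 511.
  i=4: a_4=12, p_4 = 12*3112 + 609 = 37953, q_4 = 12*511 + 100 = 6232.
  i=5: a_5=4, p_5 = 4*37953 + 3112 = 154924, q_5 = 4*6232 + 511 = 25439.
  i=6: a_6=3, p_6 = 3*154924 + 37953 = 502725, q_6 = 3*25439 + 6232 = 82549.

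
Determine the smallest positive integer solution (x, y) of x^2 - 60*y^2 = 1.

(x, y) = (31, 4)

First expand sqrt(60) as a continued fraction. With x_i = (sqrt(60) + m_i)/d_i and (m_0, d_0) = (0, 1): a_0 = floor(sqrt(60)) = 7, since 7^2 = 49 <= 60 < 64 = 8^2.
Iterate m_{i+1} = d_i*a_i - m_i, d_{i+1} = (60 - m_{i+1}^2)/d_i, a_{i+1} = floor((a_0 + m_{i+1})/d_{i+1}):
  m_1 = 1*7 - 0 = 7, d_1 = (60 - 7^2)/1 = 11/1 = 11, a_1 = floor((7 + 7)/11) = 1.
  m_2 = 11*1 - 7 = 4, d_2 = (60 - 4^2)/11 = 44/11 = 4, a_2 = floor((7 + 4)/4) = 2.
  m_3 = 4*2 - 4 = 4, d_3 = (60 - 4^2)/4 = 44/4 = 11, a_3 = floor((7 + 4)/11) = 1.
  m_4 = 11*1 - 4 = 7, d_4 = (60 - 7^2)/11 = 11/11 = 1, a_4 = floor((7 + 7)/1) = 14.
  m_5 = 1*14 - 7 = 7, d_5 = (60 - 7^2)/1 = 11/1 = 11: (m_5, d_5) = (m_1, d_1) = (7, 11), so from here the quotients repeat a_1, ..., a_4; the period length is 4.
So sqrt(60) = [7; (1, 2, 1, 14)] with period length k = 4.
k is even, so the fundamental solution of x^2 - 60y^2 = 1 is (p_{k-1}, q_{k-1}) = (p_3, q_3); compute convergents through index 3.
Convergents (p_i = a_i*p_{i-1} + p_{i-2}, q_i = a_i*q_{i-1} + q_{i-2} with p_{-2}=0, p_{-1}=1, q_{-2}=1, q_{-1}=0):
  i=0: a_0=7, p_0 = 7*1 + 0 = 7, q_0 = 7*0 + 1 = 1.
  i=1: a_1=1, p_1 = 1*7 + 1 = 8, q_1 = 1*1 + 0 = 1.
  i=2: a_2=2, p_2 = 2*8 + 7 = 23, q_2 = 2*1 + 1 = 3.
  i=3: a_3=1, p_3 = 1*23 + 8 = 31, q_3 = 1*3 + 1 = 4.
Check: 31^2 - 60*4^2 = 961 - 960 = 1, so (x, y) = (31, 4) solves the equation, and by the theorem it is the least positive solution.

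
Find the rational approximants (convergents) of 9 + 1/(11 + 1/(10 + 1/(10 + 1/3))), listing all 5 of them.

Using the convergent recurrence p_i = a_i*p_{i-1} + p_{i-2}, q_i = a_i*q_{i-1} + q_{i-2} with p_{-2}=0, p_{-1}=1, q_{-2}=1, q_{-1}=0:
  i=0: a_0=9, p_0 = 9*1 + 0 = 9, q_0 = 9*0 + 1 = 1.
  i=1: a_1=11, p_1 = 11*9 + 1 = 100, q_1 = 11*1 + 0 = 11.
  i=2: a_2=10, p_2 = 10*100 + 9 = 1009, q_2 = 10*11 + 1 = 111.
  i=3: a_3=10, p_3 = 10*1009 + 100 = 10190, q_3 = 10*111 + 11 = 1121.
  i=4: a_4=3, p_4 = 3*10190 + 1009 = 31579, q_4 = 3*1121 + 111 = 3474.

9/1, 100/11, 1009/111, 10190/1121, 31579/3474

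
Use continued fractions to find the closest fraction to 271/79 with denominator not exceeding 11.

Expand x = 271/79 as a continued fraction with the Euclidean algorithm:
  271 = 3*79 + 34, so a_0 = 3.
  79 = 2*34 + 11, so a_1 = 2.
  34 = 3*11 + 1, so a_2 = 3.
  11 = 11*1 + 0, so a_3 = 11.
so x = [3; 2, 3, 11].
Convergents (p_i = a_i*p_{i-1} + p_{i-2}, q_i = a_i*q_{i-1} + q_{i-2} with p_{-2}=0, p_{-1}=1, q_{-2}=1, q_{-1}=0), until the denominator exceeds 11:
  i=0: a_0=3, p_0 = 3*1 + 0 = 3, q_0 = 3*0 + 1 = 1.
  i=1: a_1=2, p_1 = 2*3 + 1 = 7, q_1 = 2*1 + 0 = 2.
  i=2: a_2=3, p_2 = 3*7 + 3 = 24, q_2 = 3*2 + 1 = 7.
  i=3: a_3=11, p_3 = 11*24 + 7 = 271, q_3 = 11*7 + 2 = 79.
q_3 = 79 > 11, so the last convergent with denominator <= 11 is p_2/q_2 = 24/7.
The closest fraction with denominator <= 11 is either p_2/q_2 or the intermediate fraction (k*p_2 + p_1)/(k*q_2 + q_1) with the largest k >= 1 whose denominator stays <= 11; these approach x as k grows, and every other convergent or intermediate fraction in range is farther away.
Largest k: floor((11 - q_1)/q_2) = floor((11 - 2)/7) = 1.
That gives (1*24 + 7)/(1*7 + 2) = 31/9.
Compare the errors: |x - 24/7| = |271*7 - 24*79|/(79*7) = 1/553, and |x - 31/9| = |271*9 - 31*79|/(79*9) = 10/711.
Cross-multiplying, 1*711 = 711 < 5530 = 10*553, so 1/553 is smaller: the convergent 24/7 is closer to x than 31/9.

24/7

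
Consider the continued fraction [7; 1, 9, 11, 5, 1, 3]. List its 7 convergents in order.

7/1, 8/1, 79/10, 877/111, 4464/565, 5341/676, 20487/2593

Using the convergent recurrence p_i = a_i*p_{i-1} + p_{i-2}, q_i = a_i*q_{i-1} + q_{i-2} with p_{-2}=0, p_{-1}=1, q_{-2}=1, q_{-1}=0:
  i=0: a_0=7, p_0 = 7*1 + 0 = 7, q_0 = 7*0 + 1 = 1.
  i=1: a_1=1, p_1 = 1*7 + 1 = 8, q_1 = 1*1 + 0 = 1.
  i=2: a_2=9, p_2 = 9*8 + 7 = 79, q_2 = 9*1 + 1 = 10.
  i=3: a_3=11, p_3 = 11*79 + 8 = 877, q_3 = 11*10 + 1 = 111.
  i=4: a_4=5, p_4 = 5*877 + 79 = 4464, q_4 = 5*111 + 10 = 565.
  i=5: a_5=1, p_5 = 1*4464 + 877 = 5341, q_5 = 1*565 + 111 = 676.
  i=6: a_6=3, p_6 = 3*5341 + 4464 = 20487, q_6 = 3*676 + 565 = 2593.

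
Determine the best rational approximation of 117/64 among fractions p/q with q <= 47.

Expand x = 117/64 as a continued fraction with the Euclidean algorithm:
  117 = 1*64 + 53, so a_0 = 1.
  64 = 1*53 + 11, so a_1 = 1.
  53 = 4*11 + 9, so a_2 = 4.
  11 = 1*9 + 2, so a_3 = 1.
  9 = 4*2 + 1, so a_4 = 4.
  2 = 2*1 + 0, so a_5 = 2.
so x = [1; 1, 4, 1, 4, 2].
Convergents (p_i = a_i*p_{i-1} + p_{i-2}, q_i = a_i*q_{i-1} + q_{i-2} with p_{-2}=0, p_{-1}=1, q_{-2}=1, q_{-1}=0), until the denominator exceeds 47:
  i=0: a_0=1, p_0 = 1*1 + 0 = 1, q_0 = 1*0 + 1 = 1.
  i=1: a_1=1, p_1 = 1*1 + 1 = 2, q_1 = 1*1 + 0 = 1.
  i=2: a_2=4, p_2 = 4*2 + 1 = 9, q_2 = 4*1 + 1 = 5.
  i=3: a_3=1, p_3 = 1*9 + 2 = 11, q_3 = 1*5 + 1 = 6.
  i=4: a_4=4, p_4 = 4*11 + 9 = 53, q_4 = 4*6 + 5 = 29.
  i=5: a_5=2, p_5 = 2*53 + 11 = 117, q_5 = 2*29 + 6 = 64.
q_5 = 64 > 47, so the last convergent with denominator <= 47 is p_4/q_4 = 53/29.
The closest fraction with denominator <= 47 is either p_4/q_4 or the intermediate fraction (k*p_4 + p_3)/(k*q_4 + q_3) with the largest k >= 1 whose denominator stays <= 47; these approach x as k grows, and every other convergent or intermediate fraction in range is farther away.
Largest k: floor((47 - q_3)/q_4) = floor((47 - 6)/29) = 1.
That gives (1*53 + 11)/(1*29 + 6) = 64/35.
Compare the errors: |x - 53/29| = |117*29 - 53*64|/(64*29) = 1/1856, and |x - 64/35| = |117*35 - 64*64|/(64*35) = 1/2240.
Cross-multiplying, 1*1856 = 1856 < 2240 = 1*2240, so 1/2240 is smaller: the intermediate fraction 64/35 is closer to x than 53/29.

64/35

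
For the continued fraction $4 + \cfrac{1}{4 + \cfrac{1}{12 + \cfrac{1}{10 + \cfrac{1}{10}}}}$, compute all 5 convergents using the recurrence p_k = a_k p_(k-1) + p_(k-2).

Using the convergent recurrence p_i = a_i*p_{i-1} + p_{i-2}, q_i = a_i*q_{i-1} + q_{i-2} with p_{-2}=0, p_{-1}=1, q_{-2}=1, q_{-1}=0:
  i=0: a_0=4, p_0 = 4*1 + 0 = 4, q_0 = 4*0 + 1 = 1.
  i=1: a_1=4, p_1 = 4*4 + 1 = 17, q_1 = 4*1 + 0 = 4.
  i=2: a_2=12, p_2 = 12*17 + 4 = 208, q_2 = 12*4 + 1 = 49.
  i=3: a_3=10, p_3 = 10*208 + 17 = 2097, q_3 = 10*49 + 4 = 494.
  i=4: a_4=10, p_4 = 10*2097 + 208 = 21178, q_4 = 10*494 + 49 = 4989.

4/1, 17/4, 208/49, 2097/494, 21178/4989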